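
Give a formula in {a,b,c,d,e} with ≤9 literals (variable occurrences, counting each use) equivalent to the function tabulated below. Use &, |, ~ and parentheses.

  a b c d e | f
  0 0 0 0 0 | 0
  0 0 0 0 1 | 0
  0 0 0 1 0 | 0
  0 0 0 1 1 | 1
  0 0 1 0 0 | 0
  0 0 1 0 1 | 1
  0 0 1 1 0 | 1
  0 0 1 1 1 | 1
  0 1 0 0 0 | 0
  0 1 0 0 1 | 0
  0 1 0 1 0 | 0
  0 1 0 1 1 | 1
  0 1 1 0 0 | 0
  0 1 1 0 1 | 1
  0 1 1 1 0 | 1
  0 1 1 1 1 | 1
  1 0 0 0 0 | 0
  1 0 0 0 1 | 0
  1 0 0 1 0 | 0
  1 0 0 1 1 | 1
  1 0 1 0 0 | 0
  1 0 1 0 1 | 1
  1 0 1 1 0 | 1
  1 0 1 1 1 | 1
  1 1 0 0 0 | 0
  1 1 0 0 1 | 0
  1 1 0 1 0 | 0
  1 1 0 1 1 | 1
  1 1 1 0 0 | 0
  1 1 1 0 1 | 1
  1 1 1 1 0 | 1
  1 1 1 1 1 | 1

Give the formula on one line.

((e | d) & (c | ((e | c) & d)))

  (e | d) = 01110111011101110111011101110111
  (e | c) = 01011111010111110101111101011111
  ((e | c) & d) = 00010011000100110001001100010011
  (c | ((e | c) & d)) = 00011111000111110001111100011111
  ((e | d) & (c | ((e | c) & d))) = 00010111000101110001011100010111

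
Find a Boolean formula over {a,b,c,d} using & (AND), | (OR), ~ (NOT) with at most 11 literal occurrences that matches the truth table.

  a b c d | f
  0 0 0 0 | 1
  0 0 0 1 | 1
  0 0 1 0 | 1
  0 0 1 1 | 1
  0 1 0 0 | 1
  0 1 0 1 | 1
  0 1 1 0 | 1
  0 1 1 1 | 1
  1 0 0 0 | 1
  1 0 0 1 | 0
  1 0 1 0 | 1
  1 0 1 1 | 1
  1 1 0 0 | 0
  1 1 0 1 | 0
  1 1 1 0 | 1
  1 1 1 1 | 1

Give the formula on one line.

(((((~b | c) & (b | c)) & a) | (~d & ~b)) | ~a)

  ~b = 1111000011110000
  (~b | c) = 1111001111110011
  (b | c) = 0011111100111111
  ((~b | c) & (b | c)) = 0011001100110011
  (((~b | c) & (b | c)) & a) = 0000000000110011
  ~d = 1010101010101010
  (~d & ~b) = 1010000010100000
  ((((~b | c) & (b | c)) & a) | (~d & ~b)) = 1010000010110011
  ~a = 1111111100000000
  (((((~b | c) & (b | c)) & a) | (~d & ~b)) | ~a) = 1111111110110011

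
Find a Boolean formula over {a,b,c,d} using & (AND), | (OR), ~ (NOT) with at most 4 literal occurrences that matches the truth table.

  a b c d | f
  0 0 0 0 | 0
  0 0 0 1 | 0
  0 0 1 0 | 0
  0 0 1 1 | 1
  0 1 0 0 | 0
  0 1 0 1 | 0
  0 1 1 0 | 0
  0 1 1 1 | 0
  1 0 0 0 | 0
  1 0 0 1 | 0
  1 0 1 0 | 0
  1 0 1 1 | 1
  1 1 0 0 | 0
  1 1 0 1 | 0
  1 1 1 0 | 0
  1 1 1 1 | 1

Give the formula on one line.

  ~b = 1111000011110000
  (~b | a) = 1111000011111111
  (d & (~b | a)) = 0101000001010101
  ((d & (~b | a)) & c) = 0001000000010001

((d & (~b | a)) & c)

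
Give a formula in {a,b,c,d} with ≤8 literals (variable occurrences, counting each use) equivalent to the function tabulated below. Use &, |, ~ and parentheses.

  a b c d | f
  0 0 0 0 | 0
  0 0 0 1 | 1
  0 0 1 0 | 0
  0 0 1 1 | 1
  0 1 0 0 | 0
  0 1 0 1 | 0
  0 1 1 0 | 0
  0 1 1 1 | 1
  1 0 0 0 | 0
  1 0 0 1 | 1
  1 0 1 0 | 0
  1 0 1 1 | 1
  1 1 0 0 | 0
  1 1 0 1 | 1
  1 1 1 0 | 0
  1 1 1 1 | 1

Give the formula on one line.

  ~b = 1111000011110000
  (~b | c) = 1111001111110011
  ((~b | c) & d) = 0101000101010001
  (a | ~b) = 1111000011111111
  ~d = 1010101010101010
  ((a | ~b) | ~d) = 1111101011111111
  (((a | ~b) | ~d) & b) = 0000101000001111
  ((((a | ~b) | ~d) & b) & d) = 0000000000000101
  (((~b | c) & d) | ((((a | ~b) | ~d) & b) & d)) = 0101000101010101

(((~b | c) & d) | ((((a | ~b) | ~d) & b) & d))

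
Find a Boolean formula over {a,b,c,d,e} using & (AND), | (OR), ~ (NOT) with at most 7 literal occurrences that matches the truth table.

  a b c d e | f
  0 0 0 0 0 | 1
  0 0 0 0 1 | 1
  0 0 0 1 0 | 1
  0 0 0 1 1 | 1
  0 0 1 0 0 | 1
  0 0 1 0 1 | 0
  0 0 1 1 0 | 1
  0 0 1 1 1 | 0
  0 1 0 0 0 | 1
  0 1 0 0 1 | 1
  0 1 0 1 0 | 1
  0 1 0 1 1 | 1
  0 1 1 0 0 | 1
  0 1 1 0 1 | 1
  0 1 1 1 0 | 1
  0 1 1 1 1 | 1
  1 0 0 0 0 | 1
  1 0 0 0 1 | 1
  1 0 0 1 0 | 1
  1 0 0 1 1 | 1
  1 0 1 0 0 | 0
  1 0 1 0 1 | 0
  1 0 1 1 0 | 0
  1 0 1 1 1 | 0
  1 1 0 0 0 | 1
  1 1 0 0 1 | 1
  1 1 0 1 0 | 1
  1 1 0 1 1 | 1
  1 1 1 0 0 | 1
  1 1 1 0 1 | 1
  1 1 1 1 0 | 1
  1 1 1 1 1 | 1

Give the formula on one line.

((~a & (c & ~e)) | (~c | ((c | e) & b)))

  ~a = 11111111111111110000000000000000
  ~e = 10101010101010101010101010101010
  (c & ~e) = 00001010000010100000101000001010
  (~a & (c & ~e)) = 00001010000010100000000000000000
  ~c = 11110000111100001111000011110000
  (c | e) = 01011111010111110101111101011111
  ((c | e) & b) = 00000000010111110000000001011111
  (~c | ((c | e) & b)) = 11110000111111111111000011111111
  ((~a & (c & ~e)) | (~c | ((c | e) & b))) = 11111010111111111111000011111111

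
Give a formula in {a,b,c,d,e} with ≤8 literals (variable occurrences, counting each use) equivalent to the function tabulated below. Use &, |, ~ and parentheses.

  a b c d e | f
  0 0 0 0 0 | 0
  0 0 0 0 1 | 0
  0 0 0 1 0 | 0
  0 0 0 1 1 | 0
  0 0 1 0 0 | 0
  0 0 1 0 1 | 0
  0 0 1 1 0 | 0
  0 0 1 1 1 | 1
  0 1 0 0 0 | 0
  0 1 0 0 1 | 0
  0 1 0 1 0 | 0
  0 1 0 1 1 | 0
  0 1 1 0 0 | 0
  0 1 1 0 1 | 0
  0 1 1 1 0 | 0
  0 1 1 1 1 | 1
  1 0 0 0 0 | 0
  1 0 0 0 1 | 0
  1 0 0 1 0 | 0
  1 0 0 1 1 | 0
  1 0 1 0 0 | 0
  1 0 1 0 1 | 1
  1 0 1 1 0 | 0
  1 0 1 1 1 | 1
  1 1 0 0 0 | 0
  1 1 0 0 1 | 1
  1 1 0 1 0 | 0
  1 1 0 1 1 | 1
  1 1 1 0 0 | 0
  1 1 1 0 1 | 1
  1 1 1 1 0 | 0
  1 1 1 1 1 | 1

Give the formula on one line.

((((c & ~b) | b) & (a | (c & d))) & e)

  ~b = 11111111000000001111111100000000
  (c & ~b) = 00001111000000000000111100000000
  ((c & ~b) | b) = 00001111111111110000111111111111
  (c & d) = 00000011000000110000001100000011
  (a | (c & d)) = 00000011000000111111111111111111
  (((c & ~b) | b) & (a | (c & d))) = 00000011000000110000111111111111
  ((((c & ~b) | b) & (a | (c & d))) & e) = 00000001000000010000010101010101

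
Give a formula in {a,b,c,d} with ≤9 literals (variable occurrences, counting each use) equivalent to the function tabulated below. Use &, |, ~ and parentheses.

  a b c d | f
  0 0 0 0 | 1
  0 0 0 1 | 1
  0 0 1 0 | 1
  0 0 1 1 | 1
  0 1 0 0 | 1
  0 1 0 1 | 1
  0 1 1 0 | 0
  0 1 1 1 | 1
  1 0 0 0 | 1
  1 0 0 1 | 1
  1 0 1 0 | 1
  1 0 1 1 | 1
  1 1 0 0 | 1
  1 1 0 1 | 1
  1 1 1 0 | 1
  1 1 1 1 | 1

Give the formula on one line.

  ~a = 1111111100000000
  (c & d) = 0001000100010001
  (~a | (c & d)) = 1111111100010001
  ~c = 1100110011001100
  (~c | d) = 1101110111011101
  ((~a | (c & d)) & (~c | d)) = 1101110100010001
  (a & b) = 0000000000001111
  (((~a | (c & d)) & (~c | d)) | (a & b)) = 1101110100011111
  ~b = 1111000011110000
  ((((~a | (c & d)) & (~c | d)) | (a & b)) | ~b) = 1111110111111111

((((~a | (c & d)) & (~c | d)) | (a & b)) | ~b)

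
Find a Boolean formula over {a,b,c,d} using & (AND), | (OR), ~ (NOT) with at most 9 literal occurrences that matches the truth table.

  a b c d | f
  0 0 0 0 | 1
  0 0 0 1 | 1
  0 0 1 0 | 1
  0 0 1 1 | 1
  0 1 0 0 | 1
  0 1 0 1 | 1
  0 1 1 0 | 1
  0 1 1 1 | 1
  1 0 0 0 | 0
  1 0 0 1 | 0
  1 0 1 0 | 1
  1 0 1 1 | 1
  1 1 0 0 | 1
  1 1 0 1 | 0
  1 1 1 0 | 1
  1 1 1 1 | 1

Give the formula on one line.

  ~a = 1111111100000000
  (b | d) = 0101111101011111
  (~a | (b | d)) = 1111111101011111
  ~c = 1100110011001100
  ((~a | (b | d)) & ~c) = 1100110001001100
  ~d = 1010101010101010
  (((~a | (b | d)) & ~c) & ~d) = 1000100000001000
  (c | ~a) = 1111111100110011
  ((((~a | (b | d)) & ~c) & ~d) | (c | ~a)) = 1111111100111011

((((~a | (b | d)) & ~c) & ~d) | (c | ~a))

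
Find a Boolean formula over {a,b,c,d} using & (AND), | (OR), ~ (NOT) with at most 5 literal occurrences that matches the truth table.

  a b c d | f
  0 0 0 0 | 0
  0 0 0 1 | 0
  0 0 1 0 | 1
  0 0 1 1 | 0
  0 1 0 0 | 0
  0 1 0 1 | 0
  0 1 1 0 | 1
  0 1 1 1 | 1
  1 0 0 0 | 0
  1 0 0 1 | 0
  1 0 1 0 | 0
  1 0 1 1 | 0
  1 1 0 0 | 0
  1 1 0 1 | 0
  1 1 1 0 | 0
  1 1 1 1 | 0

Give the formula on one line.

((c & (~a | ~c)) & (b | ~d))

  ~a = 1111111100000000
  ~c = 1100110011001100
  (~a | ~c) = 1111111111001100
  (c & (~a | ~c)) = 0011001100000000
  ~d = 1010101010101010
  (b | ~d) = 1010111110101111
  ((c & (~a | ~c)) & (b | ~d)) = 0010001100000000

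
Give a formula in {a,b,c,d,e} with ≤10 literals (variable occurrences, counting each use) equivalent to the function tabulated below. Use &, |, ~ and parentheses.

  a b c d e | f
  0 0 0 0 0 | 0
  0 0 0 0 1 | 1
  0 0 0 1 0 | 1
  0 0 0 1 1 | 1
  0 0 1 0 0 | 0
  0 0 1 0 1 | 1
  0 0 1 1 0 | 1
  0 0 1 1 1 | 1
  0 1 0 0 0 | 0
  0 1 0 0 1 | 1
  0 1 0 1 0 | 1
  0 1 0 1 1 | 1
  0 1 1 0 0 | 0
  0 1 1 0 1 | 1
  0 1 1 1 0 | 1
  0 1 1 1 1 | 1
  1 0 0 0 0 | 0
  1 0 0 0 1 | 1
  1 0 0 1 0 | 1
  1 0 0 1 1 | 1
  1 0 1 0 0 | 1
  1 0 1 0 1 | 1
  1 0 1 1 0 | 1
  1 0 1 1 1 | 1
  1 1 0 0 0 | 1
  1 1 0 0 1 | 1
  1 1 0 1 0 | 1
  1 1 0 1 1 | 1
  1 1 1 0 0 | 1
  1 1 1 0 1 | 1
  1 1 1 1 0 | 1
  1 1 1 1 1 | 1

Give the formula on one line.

(e | (((((a & c) | b) & (a | e)) & ~d) | d))

  (a & c) = 00000000000000000000111100001111
  ((a & c) | b) = 00000000111111110000111111111111
  (a | e) = 01010101010101011111111111111111
  (((a & c) | b) & (a | e)) = 00000000010101010000111111111111
  ~d = 11001100110011001100110011001100
  ((((a & c) | b) & (a | e)) & ~d) = 00000000010001000000110011001100
  (((((a & c) | b) & (a | e)) & ~d) | d) = 00110011011101110011111111111111
  (e | (((((a & c) | b) & (a | e)) & ~d) | d)) = 01110111011101110111111111111111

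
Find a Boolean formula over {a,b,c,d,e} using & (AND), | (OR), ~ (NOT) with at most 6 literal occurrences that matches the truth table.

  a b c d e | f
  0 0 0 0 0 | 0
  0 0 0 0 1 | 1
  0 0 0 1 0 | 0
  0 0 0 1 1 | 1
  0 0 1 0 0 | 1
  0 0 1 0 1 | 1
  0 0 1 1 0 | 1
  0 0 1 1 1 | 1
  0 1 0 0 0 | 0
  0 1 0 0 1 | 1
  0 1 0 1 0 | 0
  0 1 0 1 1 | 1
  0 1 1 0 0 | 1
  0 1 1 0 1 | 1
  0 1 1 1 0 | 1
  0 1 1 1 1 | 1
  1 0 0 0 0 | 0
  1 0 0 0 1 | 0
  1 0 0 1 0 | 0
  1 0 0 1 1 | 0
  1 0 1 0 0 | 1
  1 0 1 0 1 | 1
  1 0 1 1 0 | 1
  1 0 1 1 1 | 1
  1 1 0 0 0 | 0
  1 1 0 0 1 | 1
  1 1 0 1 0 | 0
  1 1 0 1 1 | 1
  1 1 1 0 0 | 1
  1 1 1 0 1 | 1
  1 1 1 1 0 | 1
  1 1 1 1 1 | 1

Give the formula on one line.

((c | (e & b)) | (e & ~a))

  (e & b) = 00000000010101010000000001010101
  (c | (e & b)) = 00001111010111110000111101011111
  ~a = 11111111111111110000000000000000
  (e & ~a) = 01010101010101010000000000000000
  ((c | (e & b)) | (e & ~a)) = 01011111010111110000111101011111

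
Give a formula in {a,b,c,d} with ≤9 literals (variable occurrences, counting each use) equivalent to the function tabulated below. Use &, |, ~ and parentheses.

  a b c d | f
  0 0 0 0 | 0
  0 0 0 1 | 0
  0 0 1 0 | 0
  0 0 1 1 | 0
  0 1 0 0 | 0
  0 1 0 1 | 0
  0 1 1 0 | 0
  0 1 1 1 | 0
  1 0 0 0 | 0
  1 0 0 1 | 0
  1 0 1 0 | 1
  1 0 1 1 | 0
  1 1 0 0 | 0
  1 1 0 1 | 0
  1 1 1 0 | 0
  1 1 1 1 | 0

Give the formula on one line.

((a | ~c) & ((d | c) & (~b & (~d | b))))

  ~c = 1100110011001100
  (a | ~c) = 1100110011111111
  (d | c) = 0111011101110111
  ~b = 1111000011110000
  ~d = 1010101010101010
  (~d | b) = 1010111110101111
  (~b & (~d | b)) = 1010000010100000
  ((d | c) & (~b & (~d | b))) = 0010000000100000
  ((a | ~c) & ((d | c) & (~b & (~d | b)))) = 0000000000100000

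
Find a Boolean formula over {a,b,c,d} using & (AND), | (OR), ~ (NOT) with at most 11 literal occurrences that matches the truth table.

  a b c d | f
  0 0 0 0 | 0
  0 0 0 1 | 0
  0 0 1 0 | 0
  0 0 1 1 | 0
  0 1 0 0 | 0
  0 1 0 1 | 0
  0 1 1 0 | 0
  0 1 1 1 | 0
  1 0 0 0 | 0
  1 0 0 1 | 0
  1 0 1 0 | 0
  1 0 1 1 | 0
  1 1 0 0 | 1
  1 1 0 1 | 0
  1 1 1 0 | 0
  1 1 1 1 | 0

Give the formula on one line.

((((~a | (b & d)) & (c | d)) | (b & ~c)) & (~d & a))

  ~a = 1111111100000000
  (b & d) = 0000010100000101
  (~a | (b & d)) = 1111111100000101
  (c | d) = 0111011101110111
  ((~a | (b & d)) & (c | d)) = 0111011100000101
  ~c = 1100110011001100
  (b & ~c) = 0000110000001100
  (((~a | (b & d)) & (c | d)) | (b & ~c)) = 0111111100001101
  ~d = 1010101010101010
  (~d & a) = 0000000010101010
  ((((~a | (b & d)) & (c | d)) | (b & ~c)) & (~d & a)) = 0000000000001000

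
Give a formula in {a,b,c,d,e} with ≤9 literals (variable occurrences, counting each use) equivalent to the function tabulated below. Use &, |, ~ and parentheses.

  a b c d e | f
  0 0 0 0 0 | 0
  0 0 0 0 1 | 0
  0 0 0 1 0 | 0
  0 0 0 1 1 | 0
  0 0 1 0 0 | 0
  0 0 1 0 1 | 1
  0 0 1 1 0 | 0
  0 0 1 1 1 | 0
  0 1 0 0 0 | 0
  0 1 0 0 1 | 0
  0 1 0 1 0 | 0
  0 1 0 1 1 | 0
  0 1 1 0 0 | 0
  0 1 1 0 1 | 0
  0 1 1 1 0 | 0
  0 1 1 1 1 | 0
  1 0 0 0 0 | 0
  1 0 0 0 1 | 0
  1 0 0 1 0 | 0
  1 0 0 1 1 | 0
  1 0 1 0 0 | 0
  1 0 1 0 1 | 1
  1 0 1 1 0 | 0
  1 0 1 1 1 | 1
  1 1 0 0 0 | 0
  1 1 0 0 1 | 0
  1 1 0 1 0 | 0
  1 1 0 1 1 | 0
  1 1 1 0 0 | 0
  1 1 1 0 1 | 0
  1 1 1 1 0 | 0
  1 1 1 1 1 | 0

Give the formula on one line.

(((~b & e) & c) & (((~d | b) & (a | ~b)) | (a & ~b)))

  ~b = 11111111000000001111111100000000
  (~b & e) = 01010101000000000101010100000000
  ((~b & e) & c) = 00000101000000000000010100000000
  ~d = 11001100110011001100110011001100
  (~d | b) = 11001100111111111100110011111111
  (a | ~b) = 11111111000000001111111111111111
  ((~d | b) & (a | ~b)) = 11001100000000001100110011111111
  (a & ~b) = 00000000000000001111111100000000
  (((~d | b) & (a | ~b)) | (a & ~b)) = 11001100000000001111111111111111
  (((~b & e) & c) & (((~d | b) & (a | ~b)) | (a & ~b))) = 00000100000000000000010100000000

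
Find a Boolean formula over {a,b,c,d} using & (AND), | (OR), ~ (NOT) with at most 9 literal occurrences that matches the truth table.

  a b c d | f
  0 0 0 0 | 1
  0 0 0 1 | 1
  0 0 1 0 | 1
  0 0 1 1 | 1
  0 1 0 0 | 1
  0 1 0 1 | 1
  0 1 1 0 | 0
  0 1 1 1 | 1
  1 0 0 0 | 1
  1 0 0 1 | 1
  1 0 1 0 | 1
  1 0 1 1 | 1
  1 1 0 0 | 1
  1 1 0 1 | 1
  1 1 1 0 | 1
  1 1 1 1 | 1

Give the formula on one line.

  ~c = 1100110011001100
  (~c & b) = 0000110000001100
  (d & (~c & b)) = 0000010000000100
  (a | (d & (~c & b))) = 0000010011111111
  ~b = 1111000011110000
  (d | ~b) = 1111010111110101
  ((d | ~b) & c) = 0011000100110001
  (d | ~c) = 1101110111011101
  (((d | ~b) & c) | (d | ~c)) = 1111110111111101
  ((a | (d & (~c & b))) | (((d | ~b) & c) | (d | ~c))) = 1111110111111111

((a | (d & (~c & b))) | (((d | ~b) & c) | (d | ~c)))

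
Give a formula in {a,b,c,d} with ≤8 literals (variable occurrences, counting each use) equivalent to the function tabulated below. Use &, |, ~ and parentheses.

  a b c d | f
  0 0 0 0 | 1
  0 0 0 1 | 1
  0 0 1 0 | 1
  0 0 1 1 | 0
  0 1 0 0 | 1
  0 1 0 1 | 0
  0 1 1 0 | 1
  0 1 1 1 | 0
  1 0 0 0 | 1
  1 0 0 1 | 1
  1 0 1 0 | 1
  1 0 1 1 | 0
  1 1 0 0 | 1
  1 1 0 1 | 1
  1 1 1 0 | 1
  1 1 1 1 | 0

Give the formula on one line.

((((a | (~c & ~d)) | ~b) & ((b | d) & ~c)) | ~d)

  ~c = 1100110011001100
  ~d = 1010101010101010
  (~c & ~d) = 1000100010001000
  (a | (~c & ~d)) = 1000100011111111
  ~b = 1111000011110000
  ((a | (~c & ~d)) | ~b) = 1111100011111111
  (b | d) = 0101111101011111
  ((b | d) & ~c) = 0100110001001100
  (((a | (~c & ~d)) | ~b) & ((b | d) & ~c)) = 0100100001001100
  ((((a | (~c & ~d)) | ~b) & ((b | d) & ~c)) | ~d) = 1110101011101110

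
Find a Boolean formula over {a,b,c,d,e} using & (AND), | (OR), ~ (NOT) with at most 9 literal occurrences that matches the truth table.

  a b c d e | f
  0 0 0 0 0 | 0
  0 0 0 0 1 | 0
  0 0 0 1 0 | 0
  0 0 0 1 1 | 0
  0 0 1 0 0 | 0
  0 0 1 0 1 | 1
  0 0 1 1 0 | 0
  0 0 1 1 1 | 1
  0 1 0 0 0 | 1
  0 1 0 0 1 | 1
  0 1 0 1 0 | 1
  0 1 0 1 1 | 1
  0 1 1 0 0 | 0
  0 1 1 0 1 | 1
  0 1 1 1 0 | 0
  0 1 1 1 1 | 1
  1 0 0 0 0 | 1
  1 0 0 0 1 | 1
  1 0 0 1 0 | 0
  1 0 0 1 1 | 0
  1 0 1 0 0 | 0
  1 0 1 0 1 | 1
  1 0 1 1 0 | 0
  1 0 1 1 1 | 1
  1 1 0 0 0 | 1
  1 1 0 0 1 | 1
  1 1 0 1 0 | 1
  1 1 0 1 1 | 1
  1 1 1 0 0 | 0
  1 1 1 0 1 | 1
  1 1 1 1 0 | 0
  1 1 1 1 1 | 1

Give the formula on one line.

((e | ~c) & ((a & ~d) | (b | c)))

  ~c = 11110000111100001111000011110000
  (e | ~c) = 11110101111101011111010111110101
  ~d = 11001100110011001100110011001100
  (a & ~d) = 00000000000000001100110011001100
  (b | c) = 00001111111111110000111111111111
  ((a & ~d) | (b | c)) = 00001111111111111100111111111111
  ((e | ~c) & ((a & ~d) | (b | c))) = 00000101111101011100010111110101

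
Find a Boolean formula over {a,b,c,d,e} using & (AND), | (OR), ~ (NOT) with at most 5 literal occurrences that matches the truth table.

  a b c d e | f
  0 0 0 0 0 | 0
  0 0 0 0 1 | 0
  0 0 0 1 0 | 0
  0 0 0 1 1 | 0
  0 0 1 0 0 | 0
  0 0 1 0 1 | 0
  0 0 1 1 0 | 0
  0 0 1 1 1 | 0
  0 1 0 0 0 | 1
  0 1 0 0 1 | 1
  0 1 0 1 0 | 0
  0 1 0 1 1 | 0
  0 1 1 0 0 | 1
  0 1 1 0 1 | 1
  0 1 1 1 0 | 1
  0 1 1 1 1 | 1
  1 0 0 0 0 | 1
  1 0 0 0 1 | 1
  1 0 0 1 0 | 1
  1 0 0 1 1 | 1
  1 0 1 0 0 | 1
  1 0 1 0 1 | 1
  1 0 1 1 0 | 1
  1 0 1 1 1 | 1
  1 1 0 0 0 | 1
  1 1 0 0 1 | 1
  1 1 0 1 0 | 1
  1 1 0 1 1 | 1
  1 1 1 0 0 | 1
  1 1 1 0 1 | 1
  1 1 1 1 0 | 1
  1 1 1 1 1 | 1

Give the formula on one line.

(a | (b & (c | ~d)))

  ~d = 11001100110011001100110011001100
  (c | ~d) = 11001111110011111100111111001111
  (b & (c | ~d)) = 00000000110011110000000011001111
  (a | (b & (c | ~d))) = 00000000110011111111111111111111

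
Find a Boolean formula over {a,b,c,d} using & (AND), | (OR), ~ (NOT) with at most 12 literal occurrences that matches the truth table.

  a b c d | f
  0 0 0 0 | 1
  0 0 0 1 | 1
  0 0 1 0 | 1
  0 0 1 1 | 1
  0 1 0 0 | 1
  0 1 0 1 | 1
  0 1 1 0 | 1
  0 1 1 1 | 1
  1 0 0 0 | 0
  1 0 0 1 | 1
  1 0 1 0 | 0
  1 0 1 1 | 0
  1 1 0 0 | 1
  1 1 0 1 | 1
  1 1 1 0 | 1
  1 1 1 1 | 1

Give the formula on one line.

  (b | a) = 0000111111111111
  ~a = 1111111100000000
  (c & ~a) = 0011001100000000
  ((c & ~a) & d) = 0001000100000000
  ~c = 1100110011001100
  (((c & ~a) & d) | ~c) = 1101110111001100
  ((b | a) & (((c & ~a) & d) | ~c)) = 0000110111001100
  (d & ((b | a) & (((c & ~a) & d) | ~c))) = 0000010101000100
  (~a | b) = 1111111100001111
  ((d & ((b | a) & (((c & ~a) & d) | ~c))) | (~a | b)) = 1111111101001111

((d & ((b | a) & (((c & ~a) & d) | ~c))) | (~a | b))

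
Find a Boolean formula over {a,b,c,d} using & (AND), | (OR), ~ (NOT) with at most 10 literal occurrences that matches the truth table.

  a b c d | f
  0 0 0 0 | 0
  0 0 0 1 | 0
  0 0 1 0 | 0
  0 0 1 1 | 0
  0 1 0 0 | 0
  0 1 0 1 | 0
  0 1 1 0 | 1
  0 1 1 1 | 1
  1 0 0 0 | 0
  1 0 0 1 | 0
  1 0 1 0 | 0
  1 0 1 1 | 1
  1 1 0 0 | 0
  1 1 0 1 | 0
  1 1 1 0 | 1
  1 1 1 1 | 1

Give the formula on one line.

  ~a = 1111111100000000
  (b & ~a) = 0000111100000000
  (d | b) = 0101111101011111
  (~a & c) = 0011001100000000
  ((d | b) | (~a & c)) = 0111111101011111
  (((d | b) | (~a & c)) & a) = 0000000001011111
  ((b & ~a) | (((d | b) | (~a & c)) & a)) = 0000111101011111
  (((b & ~a) | (((d | b) | (~a & c)) & a)) & c) = 0000001100010011

(((b & ~a) | (((d | b) | (~a & c)) & a)) & c)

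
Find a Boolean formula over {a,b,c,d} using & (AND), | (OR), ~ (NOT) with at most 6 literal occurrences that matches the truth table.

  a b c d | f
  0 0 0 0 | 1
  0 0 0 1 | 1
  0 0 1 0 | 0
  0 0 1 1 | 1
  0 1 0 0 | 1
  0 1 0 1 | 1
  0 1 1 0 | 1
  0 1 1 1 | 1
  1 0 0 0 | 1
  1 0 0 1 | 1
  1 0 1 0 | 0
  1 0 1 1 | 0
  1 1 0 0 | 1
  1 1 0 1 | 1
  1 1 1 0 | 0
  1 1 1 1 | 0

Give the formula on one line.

((~a & (d | b)) | ~c)

  ~a = 1111111100000000
  (d | b) = 0101111101011111
  (~a & (d | b)) = 0101111100000000
  ~c = 1100110011001100
  ((~a & (d | b)) | ~c) = 1101111111001100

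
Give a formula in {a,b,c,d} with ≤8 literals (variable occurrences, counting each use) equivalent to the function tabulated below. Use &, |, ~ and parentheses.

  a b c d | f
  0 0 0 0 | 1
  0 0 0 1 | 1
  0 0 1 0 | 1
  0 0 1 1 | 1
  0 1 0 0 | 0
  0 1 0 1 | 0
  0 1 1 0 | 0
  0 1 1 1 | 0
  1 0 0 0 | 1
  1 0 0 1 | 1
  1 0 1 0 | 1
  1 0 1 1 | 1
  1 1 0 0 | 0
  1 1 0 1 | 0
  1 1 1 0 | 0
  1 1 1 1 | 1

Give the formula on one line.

  ~b = 1111000011110000
  ~a = 1111111100000000
  (d | ~a) = 1111111101010101
  (a & (d | ~a)) = 0000000001010101
  (c & a) = 0000000000110011
  ((a & (d | ~a)) & (c & a)) = 0000000000010001
  (~b | ((a & (d | ~a)) & (c & a))) = 1111000011110001

(~b | ((a & (d | ~a)) & (c & a)))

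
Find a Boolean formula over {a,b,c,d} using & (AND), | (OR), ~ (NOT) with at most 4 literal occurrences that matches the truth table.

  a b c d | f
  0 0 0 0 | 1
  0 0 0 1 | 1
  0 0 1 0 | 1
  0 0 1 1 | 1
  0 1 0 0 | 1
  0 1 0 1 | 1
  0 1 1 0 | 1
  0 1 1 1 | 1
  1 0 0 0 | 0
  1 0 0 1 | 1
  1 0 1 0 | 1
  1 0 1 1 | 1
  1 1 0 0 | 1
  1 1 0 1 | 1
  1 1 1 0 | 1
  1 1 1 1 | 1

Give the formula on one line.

  ~a = 1111111100000000
  (d | ~a) = 1111111101010101
  (c | b) = 0011111100111111
  ((d | ~a) | (c | b)) = 1111111101111111

((d | ~a) | (c | b))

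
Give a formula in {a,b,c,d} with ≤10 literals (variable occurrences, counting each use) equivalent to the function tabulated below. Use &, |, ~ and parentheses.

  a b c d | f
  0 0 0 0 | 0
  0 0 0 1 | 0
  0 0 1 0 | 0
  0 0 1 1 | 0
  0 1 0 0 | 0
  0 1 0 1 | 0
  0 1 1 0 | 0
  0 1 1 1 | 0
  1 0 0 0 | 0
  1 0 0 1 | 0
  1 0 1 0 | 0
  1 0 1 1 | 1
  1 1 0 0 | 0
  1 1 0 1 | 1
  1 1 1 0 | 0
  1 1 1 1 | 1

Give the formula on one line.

  ~c = 1100110011001100
  (~c | d) = 1101110111011101
  ~a = 1111111100000000
  ((~c | d) | ~a) = 1111111111011101
  (a & ((~c | d) | ~a)) = 0000000011011101
  ~d = 1010101010101010
  (~d & a) = 0000000010101010
  ((~d & a) | b) = 0000111110101111
  (d & ((~d & a) | b)) = 0000010100000101
  (c | (d & ((~d & a) | b))) = 0011011100110111
  ((a & ((~c | d) | ~a)) & (c | (d & ((~d & a) | b)))) = 0000000000010101

((a & ((~c | d) | ~a)) & (c | (d & ((~d & a) | b))))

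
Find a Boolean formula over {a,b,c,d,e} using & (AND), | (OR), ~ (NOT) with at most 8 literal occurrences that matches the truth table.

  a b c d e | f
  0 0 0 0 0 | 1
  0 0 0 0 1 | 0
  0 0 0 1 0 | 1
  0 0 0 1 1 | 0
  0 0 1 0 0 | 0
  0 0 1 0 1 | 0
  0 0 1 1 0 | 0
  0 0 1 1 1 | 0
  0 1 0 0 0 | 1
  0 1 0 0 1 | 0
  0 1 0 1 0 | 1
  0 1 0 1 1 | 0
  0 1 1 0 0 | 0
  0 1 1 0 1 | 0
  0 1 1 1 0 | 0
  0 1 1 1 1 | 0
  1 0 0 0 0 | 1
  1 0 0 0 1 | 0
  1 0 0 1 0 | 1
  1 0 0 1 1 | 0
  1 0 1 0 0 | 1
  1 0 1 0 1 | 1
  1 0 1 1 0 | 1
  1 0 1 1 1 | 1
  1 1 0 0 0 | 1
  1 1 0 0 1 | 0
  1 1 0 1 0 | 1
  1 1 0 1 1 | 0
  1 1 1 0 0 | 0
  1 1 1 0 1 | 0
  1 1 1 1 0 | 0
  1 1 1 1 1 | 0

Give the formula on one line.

(((c & a) & ~b) | (~e & ~c))

  (c & a) = 00000000000000000000111100001111
  ~b = 11111111000000001111111100000000
  ((c & a) & ~b) = 00000000000000000000111100000000
  ~e = 10101010101010101010101010101010
  ~c = 11110000111100001111000011110000
  (~e & ~c) = 10100000101000001010000010100000
  (((c & a) & ~b) | (~e & ~c)) = 10100000101000001010111110100000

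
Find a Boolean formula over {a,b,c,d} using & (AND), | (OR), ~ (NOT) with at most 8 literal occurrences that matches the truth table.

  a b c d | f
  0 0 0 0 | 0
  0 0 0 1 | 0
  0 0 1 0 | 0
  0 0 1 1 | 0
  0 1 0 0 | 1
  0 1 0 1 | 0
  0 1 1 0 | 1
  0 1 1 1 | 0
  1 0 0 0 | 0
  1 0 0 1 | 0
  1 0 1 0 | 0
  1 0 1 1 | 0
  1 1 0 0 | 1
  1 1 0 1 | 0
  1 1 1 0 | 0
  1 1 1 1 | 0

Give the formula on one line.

  ~d = 1010101010101010
  ~b = 1111000011110000
  (~d | ~b) = 1111101011111010
  ((~d | ~b) & b) = 0000101000001010
  ~c = 1100110011001100
  ~a = 1111111100000000
  (~c | ~a) = 1111111111001100
  (((~d | ~b) & b) & (~c | ~a)) = 0000101000001000

(((~d | ~b) & b) & (~c | ~a))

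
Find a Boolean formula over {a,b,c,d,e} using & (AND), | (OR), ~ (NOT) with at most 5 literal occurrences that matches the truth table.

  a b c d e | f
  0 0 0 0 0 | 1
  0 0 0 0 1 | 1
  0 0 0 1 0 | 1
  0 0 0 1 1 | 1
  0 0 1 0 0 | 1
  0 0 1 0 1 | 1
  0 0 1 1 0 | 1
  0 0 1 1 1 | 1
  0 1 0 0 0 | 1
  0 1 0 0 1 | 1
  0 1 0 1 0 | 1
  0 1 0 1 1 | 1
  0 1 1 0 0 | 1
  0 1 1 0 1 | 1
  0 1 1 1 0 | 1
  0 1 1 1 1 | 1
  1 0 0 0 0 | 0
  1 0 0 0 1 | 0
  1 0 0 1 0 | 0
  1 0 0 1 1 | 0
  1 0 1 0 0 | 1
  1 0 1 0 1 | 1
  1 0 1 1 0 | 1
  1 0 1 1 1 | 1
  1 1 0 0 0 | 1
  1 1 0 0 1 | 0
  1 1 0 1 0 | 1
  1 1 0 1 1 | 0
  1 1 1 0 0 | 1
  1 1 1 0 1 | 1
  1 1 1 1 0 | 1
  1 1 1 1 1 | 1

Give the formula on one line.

((c | (~e & b)) | ~a)

  ~e = 10101010101010101010101010101010
  (~e & b) = 00000000101010100000000010101010
  (c | (~e & b)) = 00001111101011110000111110101111
  ~a = 11111111111111110000000000000000
  ((c | (~e & b)) | ~a) = 11111111111111110000111110101111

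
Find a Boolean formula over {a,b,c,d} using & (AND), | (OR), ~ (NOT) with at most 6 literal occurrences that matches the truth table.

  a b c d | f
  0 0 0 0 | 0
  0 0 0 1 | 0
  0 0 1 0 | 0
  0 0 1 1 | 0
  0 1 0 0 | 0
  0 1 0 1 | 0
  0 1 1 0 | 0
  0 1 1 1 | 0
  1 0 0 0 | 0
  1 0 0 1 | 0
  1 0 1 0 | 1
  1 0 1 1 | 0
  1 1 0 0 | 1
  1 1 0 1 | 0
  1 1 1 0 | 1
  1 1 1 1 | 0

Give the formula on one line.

(~d & ((c | b) & a))

  ~d = 1010101010101010
  (c | b) = 0011111100111111
  ((c | b) & a) = 0000000000111111
  (~d & ((c | b) & a)) = 0000000000101010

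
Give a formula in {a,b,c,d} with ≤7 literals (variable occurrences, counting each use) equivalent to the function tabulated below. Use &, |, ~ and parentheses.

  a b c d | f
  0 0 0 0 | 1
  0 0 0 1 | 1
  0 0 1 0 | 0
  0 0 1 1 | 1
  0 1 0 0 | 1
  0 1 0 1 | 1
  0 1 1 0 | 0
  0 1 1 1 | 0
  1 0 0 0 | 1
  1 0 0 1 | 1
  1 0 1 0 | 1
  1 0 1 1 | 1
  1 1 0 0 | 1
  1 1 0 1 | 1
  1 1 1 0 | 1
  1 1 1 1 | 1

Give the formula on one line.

  ~b = 1111000011110000
  (d & ~b) = 0101000001010000
  ~c = 1100110011001100
  ((d & ~b) | ~c) = 1101110011011100
  (((d & ~b) | ~c) | a) = 1101110011111111

(((d & ~b) | ~c) | a)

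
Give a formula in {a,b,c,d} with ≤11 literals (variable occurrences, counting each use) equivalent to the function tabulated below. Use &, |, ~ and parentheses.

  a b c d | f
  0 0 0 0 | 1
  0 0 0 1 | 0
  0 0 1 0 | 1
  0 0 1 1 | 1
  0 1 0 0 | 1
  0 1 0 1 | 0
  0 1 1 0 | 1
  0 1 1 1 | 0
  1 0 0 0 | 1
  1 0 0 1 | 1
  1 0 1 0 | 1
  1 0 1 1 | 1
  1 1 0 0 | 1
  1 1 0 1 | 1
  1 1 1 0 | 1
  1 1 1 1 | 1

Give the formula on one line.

((~d | a) | ((d & ((c | (~d | b)) & ~b)) | (b & a)))

  ~d = 1010101010101010
  (~d | a) = 1010101011111111
  (~d | b) = 1010111110101111
  (c | (~d | b)) = 1011111110111111
  ~b = 1111000011110000
  ((c | (~d | b)) & ~b) = 1011000010110000
  (d & ((c | (~d | b)) & ~b)) = 0001000000010000
  (b & a) = 0000000000001111
  ((d & ((c | (~d | b)) & ~b)) | (b & a)) = 0001000000011111
  ((~d | a) | ((d & ((c | (~d | b)) & ~b)) | (b & a))) = 1011101011111111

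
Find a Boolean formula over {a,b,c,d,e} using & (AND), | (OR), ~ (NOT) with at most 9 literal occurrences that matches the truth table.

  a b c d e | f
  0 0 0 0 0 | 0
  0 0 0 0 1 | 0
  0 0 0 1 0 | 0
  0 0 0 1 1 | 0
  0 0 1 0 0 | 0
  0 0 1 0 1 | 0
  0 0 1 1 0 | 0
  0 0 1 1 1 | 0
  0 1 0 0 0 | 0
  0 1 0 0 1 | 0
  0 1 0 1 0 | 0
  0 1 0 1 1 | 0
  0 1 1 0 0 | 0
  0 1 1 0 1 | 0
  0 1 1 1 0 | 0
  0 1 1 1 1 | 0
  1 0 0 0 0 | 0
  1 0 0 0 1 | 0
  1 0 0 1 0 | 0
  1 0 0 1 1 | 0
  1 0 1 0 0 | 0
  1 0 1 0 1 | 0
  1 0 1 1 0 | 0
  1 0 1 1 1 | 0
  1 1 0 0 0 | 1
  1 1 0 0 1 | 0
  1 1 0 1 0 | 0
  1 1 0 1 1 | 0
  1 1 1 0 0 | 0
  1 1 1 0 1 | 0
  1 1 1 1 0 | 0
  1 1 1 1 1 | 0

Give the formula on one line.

  ~a = 11111111111111110000000000000000
  (~a | b) = 11111111111111110000000011111111
  ~d = 11001100110011001100110011001100
  ((~a | b) & ~d) = 11001100110011000000000011001100
  ~c = 11110000111100001111000011110000
  (~c & a) = 00000000000000001111000011110000
  ~e = 10101010101010101010101010101010
  ((~c & a) & ~e) = 00000000000000001010000010100000
  (((~a | b) & ~d) & ((~c & a) & ~e)) = 00000000000000000000000010000000

(((~a | b) & ~d) & ((~c & a) & ~e))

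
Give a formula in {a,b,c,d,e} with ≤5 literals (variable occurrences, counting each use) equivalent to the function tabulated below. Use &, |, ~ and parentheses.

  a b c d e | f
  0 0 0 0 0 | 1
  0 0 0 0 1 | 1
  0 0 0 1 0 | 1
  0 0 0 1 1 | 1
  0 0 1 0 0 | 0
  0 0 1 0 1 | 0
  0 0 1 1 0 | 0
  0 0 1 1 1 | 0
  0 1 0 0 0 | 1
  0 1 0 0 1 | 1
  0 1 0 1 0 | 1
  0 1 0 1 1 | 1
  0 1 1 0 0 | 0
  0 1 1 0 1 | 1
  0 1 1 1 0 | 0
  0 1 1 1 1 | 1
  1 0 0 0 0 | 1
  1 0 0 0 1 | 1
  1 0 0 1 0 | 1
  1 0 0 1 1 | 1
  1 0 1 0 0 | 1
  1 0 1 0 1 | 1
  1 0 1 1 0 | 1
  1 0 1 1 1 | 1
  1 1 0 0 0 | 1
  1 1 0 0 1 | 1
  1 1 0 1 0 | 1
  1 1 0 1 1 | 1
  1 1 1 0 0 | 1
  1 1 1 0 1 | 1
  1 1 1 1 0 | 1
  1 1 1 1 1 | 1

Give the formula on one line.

(((e | ~b) & b) | (a | ~c))

  ~b = 11111111000000001111111100000000
  (e | ~b) = 11111111010101011111111101010101
  ((e | ~b) & b) = 00000000010101010000000001010101
  ~c = 11110000111100001111000011110000
  (a | ~c) = 11110000111100001111111111111111
  (((e | ~b) & b) | (a | ~c)) = 11110000111101011111111111111111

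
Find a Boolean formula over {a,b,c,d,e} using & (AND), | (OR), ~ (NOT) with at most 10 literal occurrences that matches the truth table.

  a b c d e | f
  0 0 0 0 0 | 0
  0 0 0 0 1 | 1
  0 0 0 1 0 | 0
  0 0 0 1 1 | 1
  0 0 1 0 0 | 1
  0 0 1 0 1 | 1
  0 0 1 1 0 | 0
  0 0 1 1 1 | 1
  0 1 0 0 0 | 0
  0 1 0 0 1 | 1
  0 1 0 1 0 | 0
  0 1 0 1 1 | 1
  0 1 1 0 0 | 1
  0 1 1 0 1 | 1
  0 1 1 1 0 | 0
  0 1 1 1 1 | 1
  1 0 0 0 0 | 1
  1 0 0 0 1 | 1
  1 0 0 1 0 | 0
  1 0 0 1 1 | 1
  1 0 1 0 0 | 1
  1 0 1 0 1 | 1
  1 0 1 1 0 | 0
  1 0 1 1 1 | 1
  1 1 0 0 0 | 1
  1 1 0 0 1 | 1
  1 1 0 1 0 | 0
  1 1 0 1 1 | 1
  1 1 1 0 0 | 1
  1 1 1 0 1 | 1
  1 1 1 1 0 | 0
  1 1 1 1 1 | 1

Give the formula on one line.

(e | (((c | a) & ~d) | ((d & b) & e)))

  (c | a) = 00001111000011111111111111111111
  ~d = 11001100110011001100110011001100
  ((c | a) & ~d) = 00001100000011001100110011001100
  (d & b) = 00000000001100110000000000110011
  ((d & b) & e) = 00000000000100010000000000010001
  (((c | a) & ~d) | ((d & b) & e)) = 00001100000111011100110011011101
  (e | (((c | a) & ~d) | ((d & b) & e))) = 01011101010111011101110111011101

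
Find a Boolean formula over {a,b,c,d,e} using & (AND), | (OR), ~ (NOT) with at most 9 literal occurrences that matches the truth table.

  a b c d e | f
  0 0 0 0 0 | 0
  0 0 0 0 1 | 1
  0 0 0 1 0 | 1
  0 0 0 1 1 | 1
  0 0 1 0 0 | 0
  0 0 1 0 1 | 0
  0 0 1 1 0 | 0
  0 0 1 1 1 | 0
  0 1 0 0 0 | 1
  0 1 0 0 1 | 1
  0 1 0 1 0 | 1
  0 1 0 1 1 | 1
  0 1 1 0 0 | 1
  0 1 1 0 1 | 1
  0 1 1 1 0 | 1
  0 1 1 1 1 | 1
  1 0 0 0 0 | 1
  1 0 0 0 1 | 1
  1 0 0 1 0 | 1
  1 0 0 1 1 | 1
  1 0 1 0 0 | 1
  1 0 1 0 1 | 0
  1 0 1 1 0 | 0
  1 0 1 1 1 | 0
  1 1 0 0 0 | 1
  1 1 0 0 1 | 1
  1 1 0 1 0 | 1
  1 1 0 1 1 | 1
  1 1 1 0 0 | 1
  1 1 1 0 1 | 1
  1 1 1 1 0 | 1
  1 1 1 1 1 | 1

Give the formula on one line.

  ~d = 11001100110011001100110011001100
  ~e = 10101010101010101010101010101010
  (~d & ~e) = 10001000100010001000100010001000
  ((~d & ~e) & a) = 00000000000000001000100010001000
  ~c = 11110000111100001111000011110000
  (e | d) = 01110111011101110111011101110111
  (~c & (e | d)) = 01110000011100000111000001110000
  (b | (~c & (e | d))) = 01110000111111110111000011111111
  (((~d & ~e) & a) | (b | (~c & (e | d)))) = 01110000111111111111100011111111

(((~d & ~e) & a) | (b | (~c & (e | d))))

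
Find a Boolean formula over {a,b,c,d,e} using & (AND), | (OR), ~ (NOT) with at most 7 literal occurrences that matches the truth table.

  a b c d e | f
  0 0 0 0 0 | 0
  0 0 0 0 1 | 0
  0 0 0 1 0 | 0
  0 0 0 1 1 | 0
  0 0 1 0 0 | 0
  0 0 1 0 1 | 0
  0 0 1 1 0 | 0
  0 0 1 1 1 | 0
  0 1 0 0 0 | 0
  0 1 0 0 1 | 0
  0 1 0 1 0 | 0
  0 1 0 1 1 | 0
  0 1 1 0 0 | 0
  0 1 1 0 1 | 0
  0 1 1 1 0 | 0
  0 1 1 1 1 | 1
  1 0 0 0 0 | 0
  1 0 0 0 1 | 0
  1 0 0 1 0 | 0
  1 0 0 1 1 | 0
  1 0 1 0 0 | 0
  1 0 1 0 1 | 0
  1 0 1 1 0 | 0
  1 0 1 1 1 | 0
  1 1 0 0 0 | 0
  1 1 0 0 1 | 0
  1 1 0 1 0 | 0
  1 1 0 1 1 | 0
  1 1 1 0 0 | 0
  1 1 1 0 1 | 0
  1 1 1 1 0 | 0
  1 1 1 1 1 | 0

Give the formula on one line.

  (b & e) = 00000000010101010000000001010101
  ((b & e) & d) = 00000000000100010000000000010001
  ~a = 11111111111111110000000000000000
  (b & ~a) = 00000000111111110000000000000000
  (((b & e) & d) & (b & ~a)) = 00000000000100010000000000000000
  ((((b & e) & d) & (b & ~a)) & c) = 00000000000000010000000000000000

((((b & e) & d) & (b & ~a)) & c)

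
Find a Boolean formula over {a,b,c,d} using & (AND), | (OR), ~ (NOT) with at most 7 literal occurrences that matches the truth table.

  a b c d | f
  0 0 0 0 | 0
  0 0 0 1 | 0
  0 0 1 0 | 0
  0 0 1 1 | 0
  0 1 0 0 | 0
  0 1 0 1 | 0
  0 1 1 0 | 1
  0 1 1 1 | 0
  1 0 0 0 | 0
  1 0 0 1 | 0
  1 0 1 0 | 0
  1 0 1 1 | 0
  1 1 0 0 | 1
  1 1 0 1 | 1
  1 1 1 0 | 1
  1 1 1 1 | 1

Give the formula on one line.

((a | c) & (((a | b) & (a | ~d)) & b))

  (a | c) = 0011001111111111
  (a | b) = 0000111111111111
  ~d = 1010101010101010
  (a | ~d) = 1010101011111111
  ((a | b) & (a | ~d)) = 0000101011111111
  (((a | b) & (a | ~d)) & b) = 0000101000001111
  ((a | c) & (((a | b) & (a | ~d)) & b)) = 0000001000001111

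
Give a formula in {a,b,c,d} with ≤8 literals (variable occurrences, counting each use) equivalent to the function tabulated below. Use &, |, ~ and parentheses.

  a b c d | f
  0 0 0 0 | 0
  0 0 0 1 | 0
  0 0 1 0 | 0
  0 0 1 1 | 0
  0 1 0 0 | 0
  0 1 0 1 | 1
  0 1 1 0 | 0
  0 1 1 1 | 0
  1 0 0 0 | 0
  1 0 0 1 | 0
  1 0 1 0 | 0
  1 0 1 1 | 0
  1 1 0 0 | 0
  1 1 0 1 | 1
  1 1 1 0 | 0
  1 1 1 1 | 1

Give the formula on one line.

((b & ((b & (d & ~c)) | a)) & d)

  ~c = 1100110011001100
  (d & ~c) = 0100010001000100
  (b & (d & ~c)) = 0000010000000100
  ((b & (d & ~c)) | a) = 0000010011111111
  (b & ((b & (d & ~c)) | a)) = 0000010000001111
  ((b & ((b & (d & ~c)) | a)) & d) = 0000010000000101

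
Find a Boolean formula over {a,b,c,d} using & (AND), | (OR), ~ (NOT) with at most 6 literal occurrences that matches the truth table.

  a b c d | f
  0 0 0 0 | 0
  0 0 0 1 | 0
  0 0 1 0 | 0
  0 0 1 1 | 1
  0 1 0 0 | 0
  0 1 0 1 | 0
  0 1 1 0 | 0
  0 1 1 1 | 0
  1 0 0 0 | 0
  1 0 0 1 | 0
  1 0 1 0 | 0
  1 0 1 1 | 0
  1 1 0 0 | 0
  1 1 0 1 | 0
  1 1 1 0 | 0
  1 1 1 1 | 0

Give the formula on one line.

((~c | ((d & ~b) & ~a)) & c)

  ~c = 1100110011001100
  ~b = 1111000011110000
  (d & ~b) = 0101000001010000
  ~a = 1111111100000000
  ((d & ~b) & ~a) = 0101000000000000
  (~c | ((d & ~b) & ~a)) = 1101110011001100
  ((~c | ((d & ~b) & ~a)) & c) = 0001000000000000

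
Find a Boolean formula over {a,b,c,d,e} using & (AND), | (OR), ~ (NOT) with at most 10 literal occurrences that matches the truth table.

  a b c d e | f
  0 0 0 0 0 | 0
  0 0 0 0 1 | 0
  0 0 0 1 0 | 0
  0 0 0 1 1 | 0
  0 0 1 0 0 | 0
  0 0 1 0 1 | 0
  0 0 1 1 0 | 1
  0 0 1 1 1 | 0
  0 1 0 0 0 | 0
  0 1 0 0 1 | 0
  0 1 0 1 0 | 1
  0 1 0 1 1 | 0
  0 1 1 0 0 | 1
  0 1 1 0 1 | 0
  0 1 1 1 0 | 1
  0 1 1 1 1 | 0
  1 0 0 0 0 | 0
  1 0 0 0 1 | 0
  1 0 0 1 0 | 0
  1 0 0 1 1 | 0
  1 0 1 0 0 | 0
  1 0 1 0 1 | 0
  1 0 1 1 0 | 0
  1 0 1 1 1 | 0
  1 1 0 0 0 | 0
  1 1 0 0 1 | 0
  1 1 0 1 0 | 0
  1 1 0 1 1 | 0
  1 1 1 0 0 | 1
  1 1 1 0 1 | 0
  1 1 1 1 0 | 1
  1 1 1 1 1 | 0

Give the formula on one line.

(~e & ((d & ((b | (e | c)) & ~a)) | (b & c)))

  ~e = 10101010101010101010101010101010
  (e | c) = 01011111010111110101111101011111
  (b | (e | c)) = 01011111111111110101111111111111
  ~a = 11111111111111110000000000000000
  ((b | (e | c)) & ~a) = 01011111111111110000000000000000
  (d & ((b | (e | c)) & ~a)) = 00010011001100110000000000000000
  (b & c) = 00000000000011110000000000001111
  ((d & ((b | (e | c)) & ~a)) | (b & c)) = 00010011001111110000000000001111
  (~e & ((d & ((b | (e | c)) & ~a)) | (b & c))) = 00000010001010100000000000001010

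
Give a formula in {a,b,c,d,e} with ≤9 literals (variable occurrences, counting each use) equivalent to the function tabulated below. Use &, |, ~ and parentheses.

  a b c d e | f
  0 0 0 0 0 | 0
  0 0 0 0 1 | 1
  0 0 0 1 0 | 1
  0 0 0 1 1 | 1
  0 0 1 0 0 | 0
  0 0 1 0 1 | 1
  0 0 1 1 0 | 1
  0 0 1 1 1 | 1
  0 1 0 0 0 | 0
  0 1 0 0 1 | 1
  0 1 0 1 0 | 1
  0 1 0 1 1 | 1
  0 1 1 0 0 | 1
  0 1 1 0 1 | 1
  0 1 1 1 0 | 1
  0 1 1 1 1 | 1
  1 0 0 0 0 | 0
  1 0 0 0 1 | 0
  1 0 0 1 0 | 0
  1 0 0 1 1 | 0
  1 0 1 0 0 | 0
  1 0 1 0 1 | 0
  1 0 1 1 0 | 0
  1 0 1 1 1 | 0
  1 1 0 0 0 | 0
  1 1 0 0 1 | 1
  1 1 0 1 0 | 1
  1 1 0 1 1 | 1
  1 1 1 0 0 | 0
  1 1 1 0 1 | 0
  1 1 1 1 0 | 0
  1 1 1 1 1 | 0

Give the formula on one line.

(((~c & b) | ~a) & (d | (e | (b & c))))

  ~c = 11110000111100001111000011110000
  (~c & b) = 00000000111100000000000011110000
  ~a = 11111111111111110000000000000000
  ((~c & b) | ~a) = 11111111111111110000000011110000
  (b & c) = 00000000000011110000000000001111
  (e | (b & c)) = 01010101010111110101010101011111
  (d | (e | (b & c))) = 01110111011111110111011101111111
  (((~c & b) | ~a) & (d | (e | (b & c)))) = 01110111011111110000000001110000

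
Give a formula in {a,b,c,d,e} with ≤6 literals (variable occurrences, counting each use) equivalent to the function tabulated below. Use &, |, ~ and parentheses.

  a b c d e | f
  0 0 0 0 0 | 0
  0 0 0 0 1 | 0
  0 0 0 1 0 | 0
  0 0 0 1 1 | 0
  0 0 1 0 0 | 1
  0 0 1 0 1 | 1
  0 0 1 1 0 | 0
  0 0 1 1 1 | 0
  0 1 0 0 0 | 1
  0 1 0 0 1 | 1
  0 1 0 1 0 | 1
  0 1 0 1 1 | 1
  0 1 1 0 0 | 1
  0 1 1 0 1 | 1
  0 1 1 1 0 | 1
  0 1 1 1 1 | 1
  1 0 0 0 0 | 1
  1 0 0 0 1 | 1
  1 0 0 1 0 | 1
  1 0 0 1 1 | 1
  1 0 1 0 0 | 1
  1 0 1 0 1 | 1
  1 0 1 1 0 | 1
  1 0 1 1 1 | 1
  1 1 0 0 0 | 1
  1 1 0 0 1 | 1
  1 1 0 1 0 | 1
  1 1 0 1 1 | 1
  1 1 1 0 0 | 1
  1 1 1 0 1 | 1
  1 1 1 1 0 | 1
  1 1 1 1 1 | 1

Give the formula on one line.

(b | (((~c | ~d) & c) | a))

  ~c = 11110000111100001111000011110000
  ~d = 11001100110011001100110011001100
  (~c | ~d) = 11111100111111001111110011111100
  ((~c | ~d) & c) = 00001100000011000000110000001100
  (((~c | ~d) & c) | a) = 00001100000011001111111111111111
  (b | (((~c | ~d) & c) | a)) = 00001100111111111111111111111111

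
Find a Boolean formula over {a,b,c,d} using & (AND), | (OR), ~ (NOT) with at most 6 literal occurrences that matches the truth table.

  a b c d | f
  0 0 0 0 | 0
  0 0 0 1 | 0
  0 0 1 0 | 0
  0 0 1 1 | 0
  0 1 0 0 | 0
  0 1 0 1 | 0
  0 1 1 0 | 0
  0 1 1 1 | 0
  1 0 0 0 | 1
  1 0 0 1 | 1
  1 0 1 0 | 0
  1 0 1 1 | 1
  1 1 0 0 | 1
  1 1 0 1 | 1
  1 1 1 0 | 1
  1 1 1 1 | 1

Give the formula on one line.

(((~c | b) | d) & a)

  ~c = 1100110011001100
  (~c | b) = 1100111111001111
  ((~c | b) | d) = 1101111111011111
  (((~c | b) | d) & a) = 0000000011011111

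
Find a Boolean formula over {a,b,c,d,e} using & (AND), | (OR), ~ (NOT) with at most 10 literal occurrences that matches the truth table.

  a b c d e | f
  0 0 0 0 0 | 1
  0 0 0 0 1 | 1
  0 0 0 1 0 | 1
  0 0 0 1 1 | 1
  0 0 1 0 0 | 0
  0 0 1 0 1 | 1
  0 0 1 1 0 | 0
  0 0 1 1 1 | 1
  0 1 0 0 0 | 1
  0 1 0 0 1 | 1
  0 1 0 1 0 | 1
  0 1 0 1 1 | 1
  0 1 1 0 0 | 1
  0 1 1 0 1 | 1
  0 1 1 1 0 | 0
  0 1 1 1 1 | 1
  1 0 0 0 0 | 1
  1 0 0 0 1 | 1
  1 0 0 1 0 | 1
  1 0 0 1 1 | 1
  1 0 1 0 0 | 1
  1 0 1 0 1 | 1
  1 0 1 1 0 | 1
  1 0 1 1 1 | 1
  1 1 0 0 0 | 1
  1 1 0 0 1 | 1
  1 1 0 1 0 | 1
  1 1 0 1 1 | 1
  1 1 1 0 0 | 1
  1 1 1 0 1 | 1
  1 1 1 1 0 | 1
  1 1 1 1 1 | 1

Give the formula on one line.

  (b & c) = 00000000000011110000000000001111
  ~a = 11111111111111110000000000000000
  (c | ~a) = 11111111111111110000111100001111
  ~d = 11001100110011001100110011001100
  ((c | ~a) & ~d) = 11001100110011000000110000001100
  ((b & c) & ((c | ~a) & ~d)) = 00000000000011000000000000001100
  ~c = 11110000111100001111000011110000
  (~c | a) = 11110000111100001111111111111111
  (e | (~c | a)) = 11110101111101011111111111111111
  (((b & c) & ((c | ~a) & ~d)) | (e | (~c | a))) = 11110101111111011111111111111111

(((b & c) & ((c | ~a) & ~d)) | (e | (~c | a)))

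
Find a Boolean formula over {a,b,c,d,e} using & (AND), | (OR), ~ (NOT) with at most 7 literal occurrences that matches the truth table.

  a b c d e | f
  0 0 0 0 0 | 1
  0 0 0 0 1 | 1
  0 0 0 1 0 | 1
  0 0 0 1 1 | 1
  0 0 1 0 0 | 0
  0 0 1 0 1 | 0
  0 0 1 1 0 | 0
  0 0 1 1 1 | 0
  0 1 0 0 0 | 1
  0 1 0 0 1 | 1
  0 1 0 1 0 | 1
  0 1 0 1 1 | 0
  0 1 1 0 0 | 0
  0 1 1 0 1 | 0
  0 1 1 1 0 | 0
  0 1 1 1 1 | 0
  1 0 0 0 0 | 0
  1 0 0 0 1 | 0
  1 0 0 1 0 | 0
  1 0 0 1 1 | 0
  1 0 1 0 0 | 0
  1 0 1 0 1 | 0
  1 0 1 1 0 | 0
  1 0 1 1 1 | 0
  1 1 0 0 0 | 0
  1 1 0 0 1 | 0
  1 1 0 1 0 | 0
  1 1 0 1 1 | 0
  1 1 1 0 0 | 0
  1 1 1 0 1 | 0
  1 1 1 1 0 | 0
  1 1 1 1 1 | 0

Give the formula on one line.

  ~d = 11001100110011001100110011001100
  ~e = 10101010101010101010101010101010
  (~e | a) = 10101010101010101111111111111111
  (~d | (~e | a)) = 11101110111011101111111111111111
  ~b = 11111111000000001111111100000000
  ((~d | (~e | a)) | ~b) = 11111111111011101111111111111111
  ~c = 11110000111100001111000011110000
  ~a = 11111111111111110000000000000000
  (~c & ~a) = 11110000111100000000000000000000
  (((~d | (~e | a)) | ~b) & (~c & ~a)) = 11110000111000000000000000000000

(((~d | (~e | a)) | ~b) & (~c & ~a))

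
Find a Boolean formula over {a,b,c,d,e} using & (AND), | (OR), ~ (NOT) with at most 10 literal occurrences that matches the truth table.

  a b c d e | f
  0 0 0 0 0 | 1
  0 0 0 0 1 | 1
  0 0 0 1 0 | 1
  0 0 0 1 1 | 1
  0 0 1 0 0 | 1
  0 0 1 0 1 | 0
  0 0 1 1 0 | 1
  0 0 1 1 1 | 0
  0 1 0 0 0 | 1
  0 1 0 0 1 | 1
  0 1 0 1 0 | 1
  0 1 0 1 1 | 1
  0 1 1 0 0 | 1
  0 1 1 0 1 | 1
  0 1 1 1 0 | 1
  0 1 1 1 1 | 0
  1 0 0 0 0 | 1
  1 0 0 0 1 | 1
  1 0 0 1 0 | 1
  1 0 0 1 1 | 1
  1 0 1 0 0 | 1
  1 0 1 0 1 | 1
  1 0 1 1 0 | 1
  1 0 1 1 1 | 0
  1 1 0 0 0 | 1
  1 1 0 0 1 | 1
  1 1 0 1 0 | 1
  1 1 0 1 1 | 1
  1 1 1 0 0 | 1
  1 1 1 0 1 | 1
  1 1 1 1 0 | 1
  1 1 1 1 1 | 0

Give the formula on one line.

((~d & (((b & c) | a) | ~e)) | (~e | ~c))

  ~d = 11001100110011001100110011001100
  (b & c) = 00000000000011110000000000001111
  ((b & c) | a) = 00000000000011111111111111111111
  ~e = 10101010101010101010101010101010
  (((b & c) | a) | ~e) = 10101010101011111111111111111111
  (~d & (((b & c) | a) | ~e)) = 10001000100011001100110011001100
  ~c = 11110000111100001111000011110000
  (~e | ~c) = 11111010111110101111101011111010
  ((~d & (((b & c) | a) | ~e)) | (~e | ~c)) = 11111010111111101111111011111110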